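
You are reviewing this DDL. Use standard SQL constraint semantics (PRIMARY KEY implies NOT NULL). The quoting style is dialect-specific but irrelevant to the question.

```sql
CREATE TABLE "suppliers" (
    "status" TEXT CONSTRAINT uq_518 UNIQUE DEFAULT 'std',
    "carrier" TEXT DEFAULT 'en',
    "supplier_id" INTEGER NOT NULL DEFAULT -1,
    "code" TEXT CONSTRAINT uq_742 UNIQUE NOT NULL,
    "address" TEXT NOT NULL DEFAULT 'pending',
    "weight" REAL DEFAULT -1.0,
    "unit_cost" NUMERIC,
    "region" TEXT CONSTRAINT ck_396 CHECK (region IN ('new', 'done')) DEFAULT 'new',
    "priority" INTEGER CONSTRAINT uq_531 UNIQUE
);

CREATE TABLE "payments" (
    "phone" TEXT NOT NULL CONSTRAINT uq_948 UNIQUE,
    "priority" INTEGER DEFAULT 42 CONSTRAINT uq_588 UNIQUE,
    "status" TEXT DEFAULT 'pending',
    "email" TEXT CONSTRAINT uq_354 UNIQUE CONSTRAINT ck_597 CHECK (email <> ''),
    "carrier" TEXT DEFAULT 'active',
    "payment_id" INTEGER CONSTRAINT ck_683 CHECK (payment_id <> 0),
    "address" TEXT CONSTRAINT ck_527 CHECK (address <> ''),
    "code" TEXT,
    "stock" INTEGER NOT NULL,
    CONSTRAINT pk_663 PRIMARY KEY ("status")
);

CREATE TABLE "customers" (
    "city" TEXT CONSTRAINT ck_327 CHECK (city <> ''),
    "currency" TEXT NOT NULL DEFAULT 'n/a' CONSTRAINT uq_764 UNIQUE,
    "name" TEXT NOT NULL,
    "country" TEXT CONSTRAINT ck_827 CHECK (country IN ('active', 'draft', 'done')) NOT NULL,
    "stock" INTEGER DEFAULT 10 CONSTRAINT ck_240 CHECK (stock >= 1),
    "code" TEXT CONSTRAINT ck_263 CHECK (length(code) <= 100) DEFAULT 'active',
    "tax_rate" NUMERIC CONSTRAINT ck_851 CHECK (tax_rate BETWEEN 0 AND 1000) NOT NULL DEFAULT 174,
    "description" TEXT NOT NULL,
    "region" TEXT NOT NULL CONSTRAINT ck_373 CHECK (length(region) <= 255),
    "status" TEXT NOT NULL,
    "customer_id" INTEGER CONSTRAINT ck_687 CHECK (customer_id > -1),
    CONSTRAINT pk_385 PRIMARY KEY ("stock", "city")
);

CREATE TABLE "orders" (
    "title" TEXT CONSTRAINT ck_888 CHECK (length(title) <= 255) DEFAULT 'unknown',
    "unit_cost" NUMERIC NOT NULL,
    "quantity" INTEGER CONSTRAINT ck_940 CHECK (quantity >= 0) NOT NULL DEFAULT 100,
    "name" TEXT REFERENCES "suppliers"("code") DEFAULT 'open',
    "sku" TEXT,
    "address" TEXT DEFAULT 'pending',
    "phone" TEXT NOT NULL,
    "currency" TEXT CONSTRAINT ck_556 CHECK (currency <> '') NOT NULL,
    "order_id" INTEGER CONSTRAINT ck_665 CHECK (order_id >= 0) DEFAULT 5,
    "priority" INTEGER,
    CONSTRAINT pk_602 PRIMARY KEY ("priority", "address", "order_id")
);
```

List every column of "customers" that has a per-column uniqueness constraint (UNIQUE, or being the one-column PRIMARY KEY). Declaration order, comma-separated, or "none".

currency

- city: part of a composite PRIMARY KEY — only the tuple is unique, not this column on its own.
- currency: declared UNIQUE → unique.
- name: no UNIQUE or single-column PK constraint.
- country: no UNIQUE or single-column PK constraint.
- stock: part of a composite PRIMARY KEY — only the tuple is unique, not this column on its own.
- code: no UNIQUE or single-column PK constraint.
- tax_rate: no UNIQUE or single-column PK constraint.
- description: no UNIQUE or single-column PK constraint.
- region: no UNIQUE or single-column PK constraint.
- status: no UNIQUE or single-column PK constraint.
- customer_id: no UNIQUE or single-column PK constraint.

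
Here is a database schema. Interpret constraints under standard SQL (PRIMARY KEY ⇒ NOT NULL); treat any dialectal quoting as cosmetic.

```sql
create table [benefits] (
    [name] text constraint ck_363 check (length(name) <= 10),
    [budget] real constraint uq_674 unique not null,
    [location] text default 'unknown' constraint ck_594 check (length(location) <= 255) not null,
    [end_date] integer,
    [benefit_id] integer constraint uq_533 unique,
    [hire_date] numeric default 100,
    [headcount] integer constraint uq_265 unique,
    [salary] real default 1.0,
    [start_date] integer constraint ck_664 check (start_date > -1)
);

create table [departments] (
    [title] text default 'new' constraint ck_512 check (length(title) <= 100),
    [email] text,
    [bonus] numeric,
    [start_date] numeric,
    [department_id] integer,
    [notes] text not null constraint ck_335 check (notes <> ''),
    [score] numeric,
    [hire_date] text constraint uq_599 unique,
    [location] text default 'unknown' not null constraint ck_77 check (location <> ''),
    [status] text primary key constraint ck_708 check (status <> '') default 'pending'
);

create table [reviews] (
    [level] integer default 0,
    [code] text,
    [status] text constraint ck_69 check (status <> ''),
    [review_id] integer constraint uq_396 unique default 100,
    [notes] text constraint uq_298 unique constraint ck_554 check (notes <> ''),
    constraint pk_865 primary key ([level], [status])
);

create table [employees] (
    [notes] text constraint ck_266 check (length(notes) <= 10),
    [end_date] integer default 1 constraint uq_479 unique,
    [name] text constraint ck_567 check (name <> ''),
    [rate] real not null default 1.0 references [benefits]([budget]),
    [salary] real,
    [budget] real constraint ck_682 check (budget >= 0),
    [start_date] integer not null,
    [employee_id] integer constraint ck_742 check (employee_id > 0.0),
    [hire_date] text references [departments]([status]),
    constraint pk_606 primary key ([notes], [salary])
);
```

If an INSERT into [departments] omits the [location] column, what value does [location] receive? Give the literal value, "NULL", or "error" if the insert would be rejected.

'unknown'

location has an explicit DEFAULT 'unknown'.
When the column is omitted from an INSERT, that default is used.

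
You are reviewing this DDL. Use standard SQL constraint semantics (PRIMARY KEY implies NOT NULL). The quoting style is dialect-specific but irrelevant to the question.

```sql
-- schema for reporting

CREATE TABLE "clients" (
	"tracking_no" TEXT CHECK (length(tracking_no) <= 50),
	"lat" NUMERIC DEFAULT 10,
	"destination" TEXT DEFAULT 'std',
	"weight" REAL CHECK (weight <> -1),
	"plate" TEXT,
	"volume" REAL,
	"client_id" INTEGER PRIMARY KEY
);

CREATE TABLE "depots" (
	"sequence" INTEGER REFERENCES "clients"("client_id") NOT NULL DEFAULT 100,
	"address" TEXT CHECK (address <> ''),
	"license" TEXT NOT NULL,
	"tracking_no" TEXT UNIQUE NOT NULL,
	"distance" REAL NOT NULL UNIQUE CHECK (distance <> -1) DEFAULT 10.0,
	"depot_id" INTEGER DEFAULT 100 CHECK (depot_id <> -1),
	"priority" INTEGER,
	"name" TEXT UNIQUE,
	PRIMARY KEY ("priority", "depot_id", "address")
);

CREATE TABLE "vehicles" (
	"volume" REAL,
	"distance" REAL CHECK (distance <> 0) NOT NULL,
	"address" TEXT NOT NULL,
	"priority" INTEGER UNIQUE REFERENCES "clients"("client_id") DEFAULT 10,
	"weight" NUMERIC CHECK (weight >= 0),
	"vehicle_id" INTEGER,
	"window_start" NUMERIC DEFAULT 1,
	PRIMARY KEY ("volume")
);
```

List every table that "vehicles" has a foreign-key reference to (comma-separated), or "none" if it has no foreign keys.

- priority REFERENCES clients(client_id).

clients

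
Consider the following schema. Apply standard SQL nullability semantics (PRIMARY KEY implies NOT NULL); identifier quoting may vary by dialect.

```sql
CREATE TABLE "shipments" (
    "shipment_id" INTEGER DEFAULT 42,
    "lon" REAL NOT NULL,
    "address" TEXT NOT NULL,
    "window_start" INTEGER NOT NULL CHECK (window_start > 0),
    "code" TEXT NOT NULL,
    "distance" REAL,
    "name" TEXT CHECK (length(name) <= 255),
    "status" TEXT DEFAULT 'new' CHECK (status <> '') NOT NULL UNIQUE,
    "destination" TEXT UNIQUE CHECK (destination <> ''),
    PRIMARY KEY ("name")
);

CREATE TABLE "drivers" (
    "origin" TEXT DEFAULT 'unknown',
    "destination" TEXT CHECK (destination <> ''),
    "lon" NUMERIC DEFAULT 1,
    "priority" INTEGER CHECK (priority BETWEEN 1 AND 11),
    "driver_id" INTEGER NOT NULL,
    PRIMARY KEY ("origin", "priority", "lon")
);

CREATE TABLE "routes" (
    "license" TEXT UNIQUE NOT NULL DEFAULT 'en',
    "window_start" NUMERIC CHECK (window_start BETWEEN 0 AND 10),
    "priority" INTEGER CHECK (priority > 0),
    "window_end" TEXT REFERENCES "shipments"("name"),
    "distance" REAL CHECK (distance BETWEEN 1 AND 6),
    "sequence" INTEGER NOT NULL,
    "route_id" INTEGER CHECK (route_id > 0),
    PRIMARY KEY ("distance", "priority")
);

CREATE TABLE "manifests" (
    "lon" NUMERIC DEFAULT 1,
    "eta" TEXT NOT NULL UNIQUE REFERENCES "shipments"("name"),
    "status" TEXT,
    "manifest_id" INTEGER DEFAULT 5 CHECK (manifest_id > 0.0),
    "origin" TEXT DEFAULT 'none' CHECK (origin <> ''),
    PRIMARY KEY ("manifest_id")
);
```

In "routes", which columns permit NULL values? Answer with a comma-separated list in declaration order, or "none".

- license: declared NOT NULL → not nullable.
- window_start: CHECK does not forbid NULL (a CHECK constraint passes when its expression is NULL) → nullable.
- priority: part of the PRIMARY KEY, which implies NOT NULL → not nullable.
- window_end: a foreign key column may be NULL unless separately constrained → nullable.
- distance: part of the PRIMARY KEY, which implies NOT NULL → not nullable.
- sequence: declared NOT NULL → not nullable.
- route_id: CHECK does not forbid NULL (a CHECK constraint passes when its expression is NULL) → nullable.

window_start, window_end, route_id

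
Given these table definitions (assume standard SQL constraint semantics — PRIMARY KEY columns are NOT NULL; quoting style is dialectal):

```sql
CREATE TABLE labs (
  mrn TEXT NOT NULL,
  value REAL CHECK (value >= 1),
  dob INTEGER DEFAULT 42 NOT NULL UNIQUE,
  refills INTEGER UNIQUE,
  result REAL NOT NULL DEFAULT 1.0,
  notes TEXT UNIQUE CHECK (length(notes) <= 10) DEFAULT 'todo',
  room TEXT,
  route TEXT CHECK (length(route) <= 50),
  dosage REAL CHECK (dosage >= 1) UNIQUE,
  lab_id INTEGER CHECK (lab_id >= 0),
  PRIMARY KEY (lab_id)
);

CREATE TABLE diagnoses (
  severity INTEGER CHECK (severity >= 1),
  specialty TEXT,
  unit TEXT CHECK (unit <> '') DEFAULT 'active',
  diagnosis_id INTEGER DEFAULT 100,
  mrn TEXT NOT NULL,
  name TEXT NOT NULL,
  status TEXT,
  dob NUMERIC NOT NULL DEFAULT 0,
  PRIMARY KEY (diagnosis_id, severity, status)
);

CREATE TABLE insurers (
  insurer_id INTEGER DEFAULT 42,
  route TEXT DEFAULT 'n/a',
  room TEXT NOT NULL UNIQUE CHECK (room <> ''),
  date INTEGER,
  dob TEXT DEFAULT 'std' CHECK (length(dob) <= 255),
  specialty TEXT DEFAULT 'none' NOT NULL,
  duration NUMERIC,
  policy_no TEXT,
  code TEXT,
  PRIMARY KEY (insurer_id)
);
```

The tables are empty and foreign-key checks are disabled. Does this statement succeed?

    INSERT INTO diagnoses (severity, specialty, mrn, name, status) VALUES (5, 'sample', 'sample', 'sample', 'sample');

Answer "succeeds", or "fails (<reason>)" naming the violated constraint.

NOT NULL columns: diagnosis_id defaults to 100; dob defaults to 0; mrn is supplied; name is supplied; severity is supplied; status is supplied.
CHECK constraints: 5 satisfies (severity >= 1).
No constraint is violated.

succeeds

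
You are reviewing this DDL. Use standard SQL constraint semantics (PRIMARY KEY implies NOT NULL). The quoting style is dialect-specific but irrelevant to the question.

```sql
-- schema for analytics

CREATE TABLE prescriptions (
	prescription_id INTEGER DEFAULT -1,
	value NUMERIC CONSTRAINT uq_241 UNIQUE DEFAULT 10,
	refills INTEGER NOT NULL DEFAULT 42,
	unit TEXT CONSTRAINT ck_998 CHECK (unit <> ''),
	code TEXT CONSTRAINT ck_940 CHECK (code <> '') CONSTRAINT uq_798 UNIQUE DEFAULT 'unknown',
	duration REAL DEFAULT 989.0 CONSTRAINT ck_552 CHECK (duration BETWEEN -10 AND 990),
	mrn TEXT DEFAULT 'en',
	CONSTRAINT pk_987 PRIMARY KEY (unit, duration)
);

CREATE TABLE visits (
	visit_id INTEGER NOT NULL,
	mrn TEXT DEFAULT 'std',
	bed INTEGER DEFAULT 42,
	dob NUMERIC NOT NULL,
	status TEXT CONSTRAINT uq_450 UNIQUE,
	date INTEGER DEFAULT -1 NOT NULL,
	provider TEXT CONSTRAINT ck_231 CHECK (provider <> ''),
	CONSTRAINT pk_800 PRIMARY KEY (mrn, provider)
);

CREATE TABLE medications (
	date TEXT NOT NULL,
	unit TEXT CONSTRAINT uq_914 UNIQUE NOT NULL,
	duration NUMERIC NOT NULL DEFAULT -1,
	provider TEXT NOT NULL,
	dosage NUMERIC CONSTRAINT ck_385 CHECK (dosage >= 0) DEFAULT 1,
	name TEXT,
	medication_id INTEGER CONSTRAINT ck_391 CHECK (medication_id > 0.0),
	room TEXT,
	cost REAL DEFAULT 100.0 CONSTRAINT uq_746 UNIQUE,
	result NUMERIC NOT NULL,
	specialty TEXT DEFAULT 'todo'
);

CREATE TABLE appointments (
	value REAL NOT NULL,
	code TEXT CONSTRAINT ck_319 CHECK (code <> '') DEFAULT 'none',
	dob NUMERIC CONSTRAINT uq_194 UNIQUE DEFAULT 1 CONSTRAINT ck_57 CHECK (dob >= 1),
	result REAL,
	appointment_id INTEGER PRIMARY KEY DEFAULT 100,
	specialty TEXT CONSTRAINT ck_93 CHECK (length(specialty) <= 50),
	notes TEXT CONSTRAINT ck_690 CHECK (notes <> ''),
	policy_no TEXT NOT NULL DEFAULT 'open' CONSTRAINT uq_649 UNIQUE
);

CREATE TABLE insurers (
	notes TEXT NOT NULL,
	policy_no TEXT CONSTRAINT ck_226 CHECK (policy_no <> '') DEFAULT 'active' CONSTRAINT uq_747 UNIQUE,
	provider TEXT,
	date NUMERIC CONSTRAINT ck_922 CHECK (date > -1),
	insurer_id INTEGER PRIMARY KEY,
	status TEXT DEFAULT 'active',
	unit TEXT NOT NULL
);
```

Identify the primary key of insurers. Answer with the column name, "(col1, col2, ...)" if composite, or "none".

insurer_id is declared PRIMARY KEY inline on the column.

insurer_id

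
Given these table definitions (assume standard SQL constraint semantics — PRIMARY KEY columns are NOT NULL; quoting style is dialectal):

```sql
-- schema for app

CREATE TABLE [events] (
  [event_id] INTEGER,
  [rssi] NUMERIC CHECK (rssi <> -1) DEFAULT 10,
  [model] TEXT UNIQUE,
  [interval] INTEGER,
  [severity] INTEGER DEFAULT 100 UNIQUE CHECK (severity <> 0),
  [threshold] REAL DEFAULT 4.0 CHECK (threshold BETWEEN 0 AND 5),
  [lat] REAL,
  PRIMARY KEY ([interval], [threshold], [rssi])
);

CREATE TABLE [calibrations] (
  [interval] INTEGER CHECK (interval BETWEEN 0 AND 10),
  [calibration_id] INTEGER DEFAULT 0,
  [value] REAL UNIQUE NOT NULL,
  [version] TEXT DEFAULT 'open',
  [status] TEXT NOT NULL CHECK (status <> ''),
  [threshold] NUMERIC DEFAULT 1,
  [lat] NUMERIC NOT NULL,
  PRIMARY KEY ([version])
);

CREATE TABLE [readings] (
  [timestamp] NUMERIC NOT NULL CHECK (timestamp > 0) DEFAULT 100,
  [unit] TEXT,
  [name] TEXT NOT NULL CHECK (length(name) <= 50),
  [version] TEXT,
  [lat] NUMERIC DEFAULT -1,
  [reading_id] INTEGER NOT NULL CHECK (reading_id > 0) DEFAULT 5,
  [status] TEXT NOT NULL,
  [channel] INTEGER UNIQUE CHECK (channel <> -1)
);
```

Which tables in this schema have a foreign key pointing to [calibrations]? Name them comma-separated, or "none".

No REFERENCES clause anywhere in the schema names calibrations.

none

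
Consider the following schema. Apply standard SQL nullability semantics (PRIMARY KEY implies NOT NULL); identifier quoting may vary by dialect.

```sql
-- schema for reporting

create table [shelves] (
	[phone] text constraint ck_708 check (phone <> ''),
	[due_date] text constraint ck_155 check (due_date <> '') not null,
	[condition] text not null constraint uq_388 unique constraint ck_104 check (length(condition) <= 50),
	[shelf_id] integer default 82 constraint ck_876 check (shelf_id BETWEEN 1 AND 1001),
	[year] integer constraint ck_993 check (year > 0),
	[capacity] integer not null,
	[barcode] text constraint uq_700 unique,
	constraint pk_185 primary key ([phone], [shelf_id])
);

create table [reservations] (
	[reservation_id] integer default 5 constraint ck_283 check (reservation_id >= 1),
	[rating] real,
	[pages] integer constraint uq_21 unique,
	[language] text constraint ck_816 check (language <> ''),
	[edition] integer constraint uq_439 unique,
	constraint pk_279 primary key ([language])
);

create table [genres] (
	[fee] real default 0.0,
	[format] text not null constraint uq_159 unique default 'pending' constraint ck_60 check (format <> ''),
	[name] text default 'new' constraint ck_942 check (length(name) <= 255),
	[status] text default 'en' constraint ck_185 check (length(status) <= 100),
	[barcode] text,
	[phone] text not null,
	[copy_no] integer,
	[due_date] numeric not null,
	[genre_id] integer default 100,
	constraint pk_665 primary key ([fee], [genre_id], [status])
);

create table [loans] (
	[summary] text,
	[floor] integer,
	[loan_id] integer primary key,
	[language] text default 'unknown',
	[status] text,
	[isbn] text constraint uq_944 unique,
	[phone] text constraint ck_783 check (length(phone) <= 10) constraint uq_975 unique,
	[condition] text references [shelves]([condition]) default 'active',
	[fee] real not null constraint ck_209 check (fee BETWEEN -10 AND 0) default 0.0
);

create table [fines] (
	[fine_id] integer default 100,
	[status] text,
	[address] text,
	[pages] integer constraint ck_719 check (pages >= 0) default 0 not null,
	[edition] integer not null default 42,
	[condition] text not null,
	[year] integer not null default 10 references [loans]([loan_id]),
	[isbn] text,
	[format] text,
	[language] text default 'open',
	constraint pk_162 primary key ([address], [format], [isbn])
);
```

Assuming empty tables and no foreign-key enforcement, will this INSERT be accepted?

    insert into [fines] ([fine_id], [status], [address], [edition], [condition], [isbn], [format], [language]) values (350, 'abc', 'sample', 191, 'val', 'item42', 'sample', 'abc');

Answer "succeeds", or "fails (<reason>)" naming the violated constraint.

NOT NULL columns: address is supplied; condition is supplied; edition is supplied; format is supplied; isbn is supplied; pages defaults to 0; year defaults to 10.
No constraint is violated.

succeeds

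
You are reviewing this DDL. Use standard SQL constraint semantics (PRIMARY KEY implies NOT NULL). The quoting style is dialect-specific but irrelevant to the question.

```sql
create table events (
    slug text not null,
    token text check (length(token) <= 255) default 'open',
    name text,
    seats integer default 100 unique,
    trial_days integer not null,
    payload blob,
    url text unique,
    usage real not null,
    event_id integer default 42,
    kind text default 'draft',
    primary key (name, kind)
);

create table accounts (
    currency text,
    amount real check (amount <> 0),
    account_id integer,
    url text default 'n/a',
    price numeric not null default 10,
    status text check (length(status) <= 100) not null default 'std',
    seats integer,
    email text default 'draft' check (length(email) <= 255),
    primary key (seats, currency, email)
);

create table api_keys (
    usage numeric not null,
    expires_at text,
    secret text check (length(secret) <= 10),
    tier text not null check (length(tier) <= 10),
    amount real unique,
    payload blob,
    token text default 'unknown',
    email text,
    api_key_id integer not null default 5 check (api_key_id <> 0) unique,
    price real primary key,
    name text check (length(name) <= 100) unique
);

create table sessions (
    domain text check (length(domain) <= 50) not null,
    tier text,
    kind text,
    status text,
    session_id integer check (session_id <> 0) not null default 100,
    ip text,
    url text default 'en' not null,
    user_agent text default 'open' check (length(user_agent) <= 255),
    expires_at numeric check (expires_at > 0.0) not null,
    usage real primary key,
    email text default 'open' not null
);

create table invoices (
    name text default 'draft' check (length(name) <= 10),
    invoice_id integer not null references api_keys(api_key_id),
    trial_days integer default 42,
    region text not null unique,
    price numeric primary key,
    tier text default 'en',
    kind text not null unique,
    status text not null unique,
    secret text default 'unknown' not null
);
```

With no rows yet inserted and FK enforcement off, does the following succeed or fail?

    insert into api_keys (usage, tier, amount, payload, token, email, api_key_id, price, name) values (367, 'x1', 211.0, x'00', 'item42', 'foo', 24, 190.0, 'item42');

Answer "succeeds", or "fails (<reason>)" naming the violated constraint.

NOT NULL columns: api_key_id is supplied; price is supplied; tier is supplied; usage is supplied.
CHECK constraints: 'x1' satisfies (length(tier) <= 10); 24 satisfies (api_key_id <> 0); 'item42' satisfies (length(name) <= 100).
No constraint is violated.

succeeds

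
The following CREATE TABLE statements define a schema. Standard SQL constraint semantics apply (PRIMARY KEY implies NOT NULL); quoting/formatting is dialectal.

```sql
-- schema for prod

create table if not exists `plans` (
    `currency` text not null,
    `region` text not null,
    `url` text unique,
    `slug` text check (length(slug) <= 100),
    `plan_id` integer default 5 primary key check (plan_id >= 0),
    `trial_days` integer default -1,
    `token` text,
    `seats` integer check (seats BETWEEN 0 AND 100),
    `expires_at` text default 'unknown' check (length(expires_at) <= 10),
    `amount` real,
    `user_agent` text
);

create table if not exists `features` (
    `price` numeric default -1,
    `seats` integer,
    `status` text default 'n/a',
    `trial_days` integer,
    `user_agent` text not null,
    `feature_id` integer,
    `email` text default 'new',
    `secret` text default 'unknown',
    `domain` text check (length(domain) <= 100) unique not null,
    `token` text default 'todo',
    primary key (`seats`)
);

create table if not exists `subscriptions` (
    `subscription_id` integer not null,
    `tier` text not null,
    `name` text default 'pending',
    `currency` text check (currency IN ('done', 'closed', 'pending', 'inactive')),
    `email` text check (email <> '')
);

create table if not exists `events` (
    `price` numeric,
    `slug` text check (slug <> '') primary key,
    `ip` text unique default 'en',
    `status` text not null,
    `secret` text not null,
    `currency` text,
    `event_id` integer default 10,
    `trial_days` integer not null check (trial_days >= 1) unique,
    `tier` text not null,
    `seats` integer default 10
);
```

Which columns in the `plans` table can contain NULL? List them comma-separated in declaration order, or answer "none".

url, slug, trial_days, token, seats, expires_at, amount, user_agent

- currency: declared NOT NULL → not nullable.
- region: declared NOT NULL → not nullable.
- url: UNIQUE does not imply NOT NULL → nullable.
- slug: CHECK does not forbid NULL (a CHECK constraint passes when its expression is NULL) → nullable.
- plan_id: part of the PRIMARY KEY, which implies NOT NULL → not nullable.
- trial_days: DEFAULT only fills an omitted column; an explicit NULL is still allowed → nullable.
- token: no NOT NULL constraint applies → nullable.
- seats: CHECK does not forbid NULL (a CHECK constraint passes when its expression is NULL) → nullable.
- expires_at: CHECK does not forbid NULL (a CHECK constraint passes when its expression is NULL) → nullable.
- amount: no NOT NULL constraint applies → nullable.
- user_agent: no NOT NULL constraint applies → nullable.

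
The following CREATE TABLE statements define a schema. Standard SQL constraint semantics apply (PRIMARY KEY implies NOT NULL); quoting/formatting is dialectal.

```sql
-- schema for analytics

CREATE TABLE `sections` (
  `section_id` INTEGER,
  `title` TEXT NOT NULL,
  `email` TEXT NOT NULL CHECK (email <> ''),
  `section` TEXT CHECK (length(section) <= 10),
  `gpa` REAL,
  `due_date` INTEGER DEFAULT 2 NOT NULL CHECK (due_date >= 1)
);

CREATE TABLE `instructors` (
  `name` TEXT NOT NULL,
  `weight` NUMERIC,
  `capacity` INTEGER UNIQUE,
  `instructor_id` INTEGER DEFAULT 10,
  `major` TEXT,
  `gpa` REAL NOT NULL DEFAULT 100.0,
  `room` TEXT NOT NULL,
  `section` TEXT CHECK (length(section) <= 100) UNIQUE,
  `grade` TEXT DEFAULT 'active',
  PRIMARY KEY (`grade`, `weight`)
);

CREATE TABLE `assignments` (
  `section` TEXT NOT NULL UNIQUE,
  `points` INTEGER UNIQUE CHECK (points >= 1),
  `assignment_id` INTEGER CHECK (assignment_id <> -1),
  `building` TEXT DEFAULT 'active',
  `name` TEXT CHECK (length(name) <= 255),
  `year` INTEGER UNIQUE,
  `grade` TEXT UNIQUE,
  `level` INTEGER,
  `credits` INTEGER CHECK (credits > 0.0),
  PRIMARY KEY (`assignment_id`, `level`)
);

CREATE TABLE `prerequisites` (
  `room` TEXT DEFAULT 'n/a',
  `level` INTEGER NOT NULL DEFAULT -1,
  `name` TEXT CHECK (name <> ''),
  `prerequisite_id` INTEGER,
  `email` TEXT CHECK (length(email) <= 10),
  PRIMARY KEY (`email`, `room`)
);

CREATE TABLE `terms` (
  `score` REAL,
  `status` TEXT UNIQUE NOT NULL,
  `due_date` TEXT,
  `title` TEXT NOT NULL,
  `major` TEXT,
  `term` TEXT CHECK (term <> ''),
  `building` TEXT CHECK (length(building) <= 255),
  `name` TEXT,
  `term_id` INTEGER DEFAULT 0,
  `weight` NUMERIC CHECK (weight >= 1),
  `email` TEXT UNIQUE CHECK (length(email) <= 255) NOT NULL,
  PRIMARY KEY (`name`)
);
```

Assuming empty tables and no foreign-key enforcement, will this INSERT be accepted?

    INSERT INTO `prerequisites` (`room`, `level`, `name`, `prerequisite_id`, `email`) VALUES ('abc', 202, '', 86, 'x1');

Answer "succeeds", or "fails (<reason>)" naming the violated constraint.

The value '' for name violates CHECK (name <> '').

fails (CHECK on name)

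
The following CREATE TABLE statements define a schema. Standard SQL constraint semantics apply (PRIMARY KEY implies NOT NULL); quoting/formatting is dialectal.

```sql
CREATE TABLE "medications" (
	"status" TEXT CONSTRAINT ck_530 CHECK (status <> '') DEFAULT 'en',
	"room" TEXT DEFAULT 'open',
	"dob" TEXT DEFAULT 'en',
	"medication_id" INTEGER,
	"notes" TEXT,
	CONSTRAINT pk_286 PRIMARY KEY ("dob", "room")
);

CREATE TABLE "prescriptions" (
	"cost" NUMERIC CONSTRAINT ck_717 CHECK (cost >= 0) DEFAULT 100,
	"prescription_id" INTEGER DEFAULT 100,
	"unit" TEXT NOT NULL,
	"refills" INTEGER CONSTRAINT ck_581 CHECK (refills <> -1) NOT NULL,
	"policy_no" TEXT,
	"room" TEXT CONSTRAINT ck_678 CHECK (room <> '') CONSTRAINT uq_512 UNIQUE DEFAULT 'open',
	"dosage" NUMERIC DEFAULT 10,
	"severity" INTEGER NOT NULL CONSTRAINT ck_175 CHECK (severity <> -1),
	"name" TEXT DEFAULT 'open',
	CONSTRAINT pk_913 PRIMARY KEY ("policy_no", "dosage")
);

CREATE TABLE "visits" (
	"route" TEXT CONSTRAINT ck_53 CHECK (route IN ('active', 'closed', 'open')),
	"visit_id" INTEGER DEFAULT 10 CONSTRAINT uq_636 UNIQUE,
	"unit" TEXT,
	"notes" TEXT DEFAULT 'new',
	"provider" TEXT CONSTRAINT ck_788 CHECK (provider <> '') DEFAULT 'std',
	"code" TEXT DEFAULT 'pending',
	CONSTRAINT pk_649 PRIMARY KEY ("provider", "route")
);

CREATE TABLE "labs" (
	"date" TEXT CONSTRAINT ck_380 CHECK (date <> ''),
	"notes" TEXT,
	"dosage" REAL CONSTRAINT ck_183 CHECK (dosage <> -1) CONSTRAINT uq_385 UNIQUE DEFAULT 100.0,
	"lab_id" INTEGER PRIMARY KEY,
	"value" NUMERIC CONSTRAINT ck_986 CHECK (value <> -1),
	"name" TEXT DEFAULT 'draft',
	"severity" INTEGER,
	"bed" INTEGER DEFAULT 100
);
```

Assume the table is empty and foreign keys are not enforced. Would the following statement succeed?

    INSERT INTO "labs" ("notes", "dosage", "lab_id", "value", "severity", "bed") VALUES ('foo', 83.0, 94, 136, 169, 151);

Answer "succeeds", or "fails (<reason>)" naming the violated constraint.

NOT NULL columns: lab_id is supplied.
CHECK constraints: 83.0 satisfies (dosage <> -1); 136 satisfies (value <> -1).
No constraint is violated.

succeeds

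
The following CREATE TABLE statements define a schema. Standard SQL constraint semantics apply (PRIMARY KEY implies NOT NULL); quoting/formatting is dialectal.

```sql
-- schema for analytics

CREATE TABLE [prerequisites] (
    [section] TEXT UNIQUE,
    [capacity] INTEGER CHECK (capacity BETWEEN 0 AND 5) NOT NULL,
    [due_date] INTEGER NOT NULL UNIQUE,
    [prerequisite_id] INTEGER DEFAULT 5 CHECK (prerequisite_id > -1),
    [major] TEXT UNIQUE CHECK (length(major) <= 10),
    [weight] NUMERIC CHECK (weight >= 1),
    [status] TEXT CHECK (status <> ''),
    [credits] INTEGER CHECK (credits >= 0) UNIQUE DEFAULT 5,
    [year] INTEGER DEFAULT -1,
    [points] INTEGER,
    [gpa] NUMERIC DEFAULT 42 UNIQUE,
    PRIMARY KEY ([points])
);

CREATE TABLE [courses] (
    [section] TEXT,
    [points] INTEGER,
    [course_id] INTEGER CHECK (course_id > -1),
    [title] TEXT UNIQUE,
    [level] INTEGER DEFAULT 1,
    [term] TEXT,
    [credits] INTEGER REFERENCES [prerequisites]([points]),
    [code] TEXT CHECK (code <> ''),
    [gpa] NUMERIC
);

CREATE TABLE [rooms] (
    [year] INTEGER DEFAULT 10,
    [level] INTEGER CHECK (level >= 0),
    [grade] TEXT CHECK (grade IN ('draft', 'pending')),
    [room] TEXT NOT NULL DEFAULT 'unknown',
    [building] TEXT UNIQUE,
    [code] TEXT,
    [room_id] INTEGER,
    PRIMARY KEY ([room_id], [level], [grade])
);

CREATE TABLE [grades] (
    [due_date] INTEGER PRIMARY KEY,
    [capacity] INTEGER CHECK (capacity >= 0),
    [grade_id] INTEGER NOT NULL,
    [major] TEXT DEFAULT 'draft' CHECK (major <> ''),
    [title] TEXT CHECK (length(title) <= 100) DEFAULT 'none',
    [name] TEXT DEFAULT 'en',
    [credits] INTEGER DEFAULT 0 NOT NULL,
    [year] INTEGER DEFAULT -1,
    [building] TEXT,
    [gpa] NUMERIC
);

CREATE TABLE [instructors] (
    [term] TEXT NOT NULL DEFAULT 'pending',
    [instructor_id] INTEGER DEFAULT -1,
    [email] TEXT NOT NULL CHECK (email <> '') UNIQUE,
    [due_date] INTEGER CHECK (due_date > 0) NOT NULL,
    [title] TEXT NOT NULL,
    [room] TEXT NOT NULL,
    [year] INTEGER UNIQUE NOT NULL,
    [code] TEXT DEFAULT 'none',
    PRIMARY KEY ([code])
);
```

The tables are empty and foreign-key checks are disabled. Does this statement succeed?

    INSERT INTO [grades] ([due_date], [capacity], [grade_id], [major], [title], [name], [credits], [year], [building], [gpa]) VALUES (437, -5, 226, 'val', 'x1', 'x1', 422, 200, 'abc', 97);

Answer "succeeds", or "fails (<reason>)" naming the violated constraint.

The value -5 for capacity violates CHECK (capacity >= 0).

fails (CHECK on capacity)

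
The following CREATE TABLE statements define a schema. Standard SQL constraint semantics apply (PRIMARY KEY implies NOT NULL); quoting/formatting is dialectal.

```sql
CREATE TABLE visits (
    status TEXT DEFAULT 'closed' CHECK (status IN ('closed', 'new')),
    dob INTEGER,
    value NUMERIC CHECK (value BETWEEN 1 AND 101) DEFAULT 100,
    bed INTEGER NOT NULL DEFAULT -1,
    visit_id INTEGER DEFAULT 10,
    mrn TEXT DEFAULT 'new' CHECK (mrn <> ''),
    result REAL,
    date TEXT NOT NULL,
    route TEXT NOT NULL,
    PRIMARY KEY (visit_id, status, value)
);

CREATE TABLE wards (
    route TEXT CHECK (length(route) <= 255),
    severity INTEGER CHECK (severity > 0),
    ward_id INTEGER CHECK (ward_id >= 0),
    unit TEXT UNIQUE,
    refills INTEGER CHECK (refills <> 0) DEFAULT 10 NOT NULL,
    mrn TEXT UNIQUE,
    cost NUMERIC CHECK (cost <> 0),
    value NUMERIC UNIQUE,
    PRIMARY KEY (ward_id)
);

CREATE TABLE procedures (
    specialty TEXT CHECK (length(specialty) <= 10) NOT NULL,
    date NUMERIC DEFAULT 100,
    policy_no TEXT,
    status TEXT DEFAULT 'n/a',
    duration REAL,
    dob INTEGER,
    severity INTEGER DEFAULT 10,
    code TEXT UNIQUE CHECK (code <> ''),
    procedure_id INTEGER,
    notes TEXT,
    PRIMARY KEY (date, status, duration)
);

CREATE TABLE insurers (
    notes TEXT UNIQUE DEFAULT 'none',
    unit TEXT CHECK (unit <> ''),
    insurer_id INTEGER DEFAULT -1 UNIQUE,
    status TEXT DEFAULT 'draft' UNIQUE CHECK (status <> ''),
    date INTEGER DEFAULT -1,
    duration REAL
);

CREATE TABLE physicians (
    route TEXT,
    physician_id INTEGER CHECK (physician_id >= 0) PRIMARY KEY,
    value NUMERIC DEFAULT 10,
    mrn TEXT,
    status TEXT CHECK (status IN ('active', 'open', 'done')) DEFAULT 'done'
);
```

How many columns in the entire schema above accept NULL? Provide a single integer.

25

visits: 3 nullable (dob, mrn, result — PK (visit_id, status, value) and explicit NOT NULL columns excluded).
wards: 6 nullable (route, severity, unit, mrn, cost, value — PK (ward_id) and explicit NOT NULL columns excluded).
procedures: 6 nullable (policy_no, dob, severity, code, procedure_id, notes — PK (date, status, duration) and explicit NOT NULL columns excluded).
insurers: 6 nullable (notes, unit, insurer_id, status, date, duration — PK none and explicit NOT NULL columns excluded).
physicians: 4 nullable (route, value, mrn, status — PK (physician_id) and explicit NOT NULL columns excluded).
Total: 3 + 6 + 6 + 6 + 4 = 25.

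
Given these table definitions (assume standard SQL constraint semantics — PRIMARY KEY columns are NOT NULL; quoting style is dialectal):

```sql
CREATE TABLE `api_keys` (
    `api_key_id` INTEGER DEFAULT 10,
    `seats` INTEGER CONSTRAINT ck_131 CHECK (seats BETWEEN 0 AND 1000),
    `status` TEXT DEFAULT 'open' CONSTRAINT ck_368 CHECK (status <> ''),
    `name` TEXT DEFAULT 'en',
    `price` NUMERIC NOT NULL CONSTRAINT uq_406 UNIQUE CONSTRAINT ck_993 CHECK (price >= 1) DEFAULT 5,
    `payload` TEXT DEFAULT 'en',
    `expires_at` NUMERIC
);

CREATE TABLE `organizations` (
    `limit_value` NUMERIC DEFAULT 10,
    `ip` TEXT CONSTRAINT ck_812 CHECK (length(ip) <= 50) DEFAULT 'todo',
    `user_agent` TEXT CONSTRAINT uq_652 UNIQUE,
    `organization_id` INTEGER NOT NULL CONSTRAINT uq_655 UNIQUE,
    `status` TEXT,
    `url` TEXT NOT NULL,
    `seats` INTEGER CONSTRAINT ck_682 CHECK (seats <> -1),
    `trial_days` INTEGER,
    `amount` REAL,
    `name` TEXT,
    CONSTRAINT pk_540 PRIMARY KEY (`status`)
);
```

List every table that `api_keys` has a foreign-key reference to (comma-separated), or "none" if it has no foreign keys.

none

No column in api_keys has a REFERENCES clause.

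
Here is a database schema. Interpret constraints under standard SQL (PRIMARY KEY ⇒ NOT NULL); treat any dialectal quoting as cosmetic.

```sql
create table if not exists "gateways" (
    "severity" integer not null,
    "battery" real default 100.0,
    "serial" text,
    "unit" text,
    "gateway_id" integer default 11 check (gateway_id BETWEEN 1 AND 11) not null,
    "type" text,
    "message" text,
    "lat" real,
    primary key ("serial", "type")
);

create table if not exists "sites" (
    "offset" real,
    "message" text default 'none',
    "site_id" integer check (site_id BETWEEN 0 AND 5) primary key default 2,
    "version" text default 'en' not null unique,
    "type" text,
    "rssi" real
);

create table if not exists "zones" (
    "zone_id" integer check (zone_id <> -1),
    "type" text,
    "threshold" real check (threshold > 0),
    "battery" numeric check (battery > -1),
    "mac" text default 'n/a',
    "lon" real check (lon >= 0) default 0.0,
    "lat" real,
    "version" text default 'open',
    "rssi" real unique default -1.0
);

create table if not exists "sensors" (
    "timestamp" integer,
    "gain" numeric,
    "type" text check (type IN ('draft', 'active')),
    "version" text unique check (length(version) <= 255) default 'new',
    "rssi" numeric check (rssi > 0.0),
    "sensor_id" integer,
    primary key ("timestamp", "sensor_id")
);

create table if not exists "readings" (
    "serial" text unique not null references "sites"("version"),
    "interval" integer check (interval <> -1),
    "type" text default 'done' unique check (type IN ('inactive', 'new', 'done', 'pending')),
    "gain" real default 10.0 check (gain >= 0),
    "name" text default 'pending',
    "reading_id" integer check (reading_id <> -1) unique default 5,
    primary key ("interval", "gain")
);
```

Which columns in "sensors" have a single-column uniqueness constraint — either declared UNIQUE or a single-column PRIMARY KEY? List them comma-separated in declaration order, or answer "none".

- timestamp: part of a composite PRIMARY KEY — only the tuple is unique, not this column on its own.
- gain: no UNIQUE or single-column PK constraint.
- type: no UNIQUE or single-column PK constraint.
- version: declared UNIQUE → unique.
- rssi: no UNIQUE or single-column PK constraint.
- sensor_id: part of a composite PRIMARY KEY — only the tuple is unique, not this column on its own.

version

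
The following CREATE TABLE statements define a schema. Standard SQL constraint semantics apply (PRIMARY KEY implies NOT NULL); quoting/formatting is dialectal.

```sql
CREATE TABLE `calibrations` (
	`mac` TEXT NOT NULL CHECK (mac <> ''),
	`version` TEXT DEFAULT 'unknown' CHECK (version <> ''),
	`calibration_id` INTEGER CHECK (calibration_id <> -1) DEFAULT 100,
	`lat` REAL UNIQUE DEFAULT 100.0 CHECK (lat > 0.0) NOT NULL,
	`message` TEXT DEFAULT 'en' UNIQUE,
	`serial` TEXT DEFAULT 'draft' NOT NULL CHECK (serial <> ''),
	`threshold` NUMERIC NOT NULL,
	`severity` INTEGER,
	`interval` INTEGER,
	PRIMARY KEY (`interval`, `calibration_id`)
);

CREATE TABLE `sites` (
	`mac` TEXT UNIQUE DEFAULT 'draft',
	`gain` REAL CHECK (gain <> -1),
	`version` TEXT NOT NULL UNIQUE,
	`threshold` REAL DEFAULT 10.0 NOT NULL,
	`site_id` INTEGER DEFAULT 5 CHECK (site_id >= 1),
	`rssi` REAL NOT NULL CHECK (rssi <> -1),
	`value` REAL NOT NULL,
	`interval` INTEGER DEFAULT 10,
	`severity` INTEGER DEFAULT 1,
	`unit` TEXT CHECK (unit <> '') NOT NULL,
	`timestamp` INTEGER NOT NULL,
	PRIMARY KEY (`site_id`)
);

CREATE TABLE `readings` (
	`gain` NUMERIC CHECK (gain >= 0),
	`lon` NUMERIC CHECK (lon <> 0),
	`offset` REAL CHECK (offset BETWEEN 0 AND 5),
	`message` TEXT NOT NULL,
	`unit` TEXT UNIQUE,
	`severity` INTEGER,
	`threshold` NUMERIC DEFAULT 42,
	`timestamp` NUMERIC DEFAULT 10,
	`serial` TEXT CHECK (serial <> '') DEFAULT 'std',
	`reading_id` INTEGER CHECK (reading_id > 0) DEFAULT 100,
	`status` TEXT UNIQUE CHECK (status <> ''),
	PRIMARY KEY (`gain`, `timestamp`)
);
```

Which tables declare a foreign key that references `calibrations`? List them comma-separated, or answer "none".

No REFERENCES clause anywhere in the schema names calibrations.

none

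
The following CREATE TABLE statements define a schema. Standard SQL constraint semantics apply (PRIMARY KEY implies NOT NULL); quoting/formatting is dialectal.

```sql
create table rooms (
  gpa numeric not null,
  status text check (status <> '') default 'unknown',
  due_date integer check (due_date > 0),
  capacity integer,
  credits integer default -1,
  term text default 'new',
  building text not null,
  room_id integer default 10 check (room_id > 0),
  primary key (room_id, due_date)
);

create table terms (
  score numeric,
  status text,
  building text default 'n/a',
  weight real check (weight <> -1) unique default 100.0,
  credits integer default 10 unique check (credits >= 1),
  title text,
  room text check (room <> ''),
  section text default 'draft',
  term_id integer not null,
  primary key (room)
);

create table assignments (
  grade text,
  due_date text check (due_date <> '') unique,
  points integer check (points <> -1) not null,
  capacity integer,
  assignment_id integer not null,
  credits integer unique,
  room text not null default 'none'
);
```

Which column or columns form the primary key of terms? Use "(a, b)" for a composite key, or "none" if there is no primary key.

room

room is declared PRIMARY KEY as a table-level PRIMARY KEY clause.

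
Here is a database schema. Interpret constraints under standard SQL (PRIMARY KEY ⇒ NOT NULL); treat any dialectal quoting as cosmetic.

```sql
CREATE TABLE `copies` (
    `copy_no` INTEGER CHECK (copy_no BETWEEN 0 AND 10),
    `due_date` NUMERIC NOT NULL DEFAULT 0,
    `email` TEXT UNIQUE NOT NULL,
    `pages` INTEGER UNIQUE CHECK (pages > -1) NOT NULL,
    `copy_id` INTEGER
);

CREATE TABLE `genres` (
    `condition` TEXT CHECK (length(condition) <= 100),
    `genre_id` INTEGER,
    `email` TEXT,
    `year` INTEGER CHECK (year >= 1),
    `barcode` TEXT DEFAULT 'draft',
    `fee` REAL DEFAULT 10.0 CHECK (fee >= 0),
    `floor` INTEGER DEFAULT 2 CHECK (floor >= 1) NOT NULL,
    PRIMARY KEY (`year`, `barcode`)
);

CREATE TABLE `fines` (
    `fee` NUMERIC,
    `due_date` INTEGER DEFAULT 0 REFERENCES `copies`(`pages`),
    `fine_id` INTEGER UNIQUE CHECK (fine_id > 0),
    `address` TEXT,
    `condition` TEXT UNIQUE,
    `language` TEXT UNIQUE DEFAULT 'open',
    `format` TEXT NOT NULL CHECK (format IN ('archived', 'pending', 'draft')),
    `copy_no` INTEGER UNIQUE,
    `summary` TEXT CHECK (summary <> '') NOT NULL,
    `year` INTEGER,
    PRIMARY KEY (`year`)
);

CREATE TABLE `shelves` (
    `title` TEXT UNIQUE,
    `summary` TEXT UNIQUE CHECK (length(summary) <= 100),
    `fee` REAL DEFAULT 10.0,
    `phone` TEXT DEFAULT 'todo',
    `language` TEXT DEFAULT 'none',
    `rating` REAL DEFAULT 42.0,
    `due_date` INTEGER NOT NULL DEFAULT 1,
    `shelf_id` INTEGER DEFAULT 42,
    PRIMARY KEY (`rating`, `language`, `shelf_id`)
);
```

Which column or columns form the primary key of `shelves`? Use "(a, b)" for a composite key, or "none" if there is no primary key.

(rating, language, shelf_id)

A table-level PRIMARY KEY clause names 3 columns: rating, language, shelf_id.
This is a composite key — the combination is unique, not each column individually.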